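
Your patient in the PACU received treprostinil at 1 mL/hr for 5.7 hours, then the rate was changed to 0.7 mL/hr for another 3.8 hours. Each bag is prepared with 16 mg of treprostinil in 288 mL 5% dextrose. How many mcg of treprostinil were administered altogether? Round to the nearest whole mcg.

Concentration = 16 mg ÷ 288 mL = 0.05555556 mg/mL
Stage 1: 1 mL/hr × 5.7 hr = 5.7 mL → 5.7 mL × 0.05555556 mg/mL = 0.3166667 mg
Stage 2: 0.7 mL/hr × 3.8 hr = 2.66 mL → 2.66 mL × 0.05555556 mg/mL = 0.1477778 mg
Total = 0.3166667 + 0.1477778 = 0.4644444 mg = 464.4444 mcg

464 mcg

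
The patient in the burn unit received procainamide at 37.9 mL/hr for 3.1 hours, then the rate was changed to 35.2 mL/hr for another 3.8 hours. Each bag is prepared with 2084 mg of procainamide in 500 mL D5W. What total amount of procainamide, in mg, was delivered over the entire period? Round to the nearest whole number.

Concentration = 2084 mg ÷ 500 mL = 4.168 mg/mL
Stage 1: 37.9 mL/hr × 3.1 hr = 117.49 mL → 117.49 mL × 4.168 mg/mL = 489.6983 mg
Stage 2: 35.2 mL/hr × 3.8 hr = 133.76 mL → 133.76 mL × 4.168 mg/mL = 557.5117 mg
Total = 489.6983 + 557.5117 = 1047.21 mg

1047 mg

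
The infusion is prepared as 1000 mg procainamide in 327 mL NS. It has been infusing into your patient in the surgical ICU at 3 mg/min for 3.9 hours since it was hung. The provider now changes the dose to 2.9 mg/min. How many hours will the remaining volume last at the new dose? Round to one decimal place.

1.7 hours

Initial rate:
3 mg/min × 60 min/hr = 180 mg/hr
Concentration = 1000 mg ÷ 327 mL = 3.058104 mg/mL
Rate = 180 mg/hr ÷ 3.058104 mg/mL = 58.86 mL/hr
Volume infused so far = 58.86 mL/hr × 3.9 hr = 229.554 mL
Volume remaining = 327 − 229.554 = 97.446 mL
New rate:
2.9 mg/min × 60 min/hr = 174 mg/hr
Rate = 174 mg/hr ÷ 3.058104 mg/mL = 56.898 mL/hr
Time remaining = 97.446 mL ÷ 56.898 mL/hr = 1.712644 hr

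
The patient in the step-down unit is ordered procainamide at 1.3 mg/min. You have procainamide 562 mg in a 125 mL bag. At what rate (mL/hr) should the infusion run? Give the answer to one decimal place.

17.3 mL/hr

1.3 mg/min × 60 min/hr = 78 mg/hr
Concentration = 562 mg ÷ 125 mL = 4.496 mg/mL
Rate = 78 mg/hr ÷ 4.496 mg/mL = 17.34875 mL/hr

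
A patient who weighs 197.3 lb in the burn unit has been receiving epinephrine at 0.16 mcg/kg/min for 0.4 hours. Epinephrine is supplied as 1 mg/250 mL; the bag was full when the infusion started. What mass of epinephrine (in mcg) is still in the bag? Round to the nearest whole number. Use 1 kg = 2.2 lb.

Weight = 197.3 lb ÷ 2.2 lb/kg = 89.68182 kg
Dose = 0.16 mcg/kg/min × 89.68182 kg = 14.34909 mcg/min
14.34909 mcg/min × 60 min/hr = 860.9455 mcg/hr
Concentration = 1 mg ÷ 250 mL = 0.004 mg/mL = 4 mcg/mL
Rate = 860.9455 mcg/hr ÷ 4 mcg/mL = 215.2364 mL/hr
Volume infused = 215.2364 mL/hr × 0.4 hr = 86.09455 mL
Volume remaining = 250 − 86.09455 = 163.9055 mL
Drug remaining = 163.9055 mL × 4 mcg/mL = 655.6218 mcg

656 mcg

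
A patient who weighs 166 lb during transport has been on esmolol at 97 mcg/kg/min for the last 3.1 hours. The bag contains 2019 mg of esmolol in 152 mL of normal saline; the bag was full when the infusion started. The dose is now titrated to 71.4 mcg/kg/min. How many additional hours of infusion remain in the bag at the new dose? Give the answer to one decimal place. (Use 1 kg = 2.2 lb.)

2.0 hours

Initial rate:
Weight = 166 lb ÷ 2.2 lb/kg = 75.45455 kg
Dose = 97 mcg/kg/min × 75.45455 kg = 7319.091 mcg/min
7319.091 mcg/min × 60 min/hr = 439145.5 mcg/hr
Concentration = 2019 mg ÷ 152 mL = 13.28289 mg/mL = 13282.89 mcg/mL
Rate = 439145.5 mcg/hr ÷ 13282.89 mcg/mL = 33.06098 mL/hr
Volume infused so far = 33.06098 mL/hr × 3.1 hr = 102.489 mL
Volume remaining = 152 − 102.489 = 49.51098 mL
New rate:
Dose = 71.4 mcg/kg/min × 75.45455 kg = 5387.455 mcg/min
5387.455 mcg/min × 60 min/hr = 323247.3 mcg/hr
Rate = 323247.3 mcg/hr ÷ 13282.89 mcg/mL = 24.3356 mL/hr
Time remaining = 49.51098 mL ÷ 24.3356 mL/hr = 2.034508 hr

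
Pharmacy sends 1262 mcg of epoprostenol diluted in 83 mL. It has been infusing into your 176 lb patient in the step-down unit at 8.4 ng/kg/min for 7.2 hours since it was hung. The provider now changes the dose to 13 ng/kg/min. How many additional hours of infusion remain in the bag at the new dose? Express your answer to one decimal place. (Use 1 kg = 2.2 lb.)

15.6 hours

Initial rate:
Weight = 176 lb ÷ 2.2 lb/kg = 80 kg
Dose = 8.4 ng/kg/min × 80 kg = 672 ng/min
672 ng/min × 60 min/hr = 40320 ng/hr
Concentration = 1262 mcg ÷ 83 mL = 15.20482 mcg/mL = 15204.82 ng/mL
Rate = 40320 ng/hr ÷ 15204.82 ng/mL = 2.651791 mL/hr
Volume infused so far = 2.651791 mL/hr × 7.2 hr = 19.09289 mL
Volume remaining = 83 − 19.09289 = 63.90711 mL
New rate:
Dose = 13 ng/kg/min × 80 kg = 1040 ng/min
1040 ng/min × 60 min/hr = 62400 ng/hr
Rate = 62400 ng/hr ÷ 15204.82 ng/mL = 4.103962 mL/hr
Time remaining = 63.90711 mL ÷ 4.103962 mL/hr = 15.57205 hr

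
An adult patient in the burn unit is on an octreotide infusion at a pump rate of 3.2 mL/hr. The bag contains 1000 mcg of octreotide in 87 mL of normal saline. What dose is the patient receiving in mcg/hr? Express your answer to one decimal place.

36.8 mcg/hr

Concentration = 1000 mcg ÷ 87 mL = 11.49425 mcg/mL
Drug rate = 3.2 mL/hr × 11.49425 mcg/mL = 36.78161 mcg/hr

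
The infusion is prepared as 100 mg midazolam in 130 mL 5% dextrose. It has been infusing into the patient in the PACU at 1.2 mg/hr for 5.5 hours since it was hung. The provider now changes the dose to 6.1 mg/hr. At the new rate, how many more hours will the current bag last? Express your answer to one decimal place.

15.3 hours

Initial rate:
Concentration = 100 mg ÷ 130 mL = 0.7692308 mg/mL
Rate = 1.2 mg/hr ÷ 0.7692308 mg/mL = 1.56 mL/hr
Volume infused so far = 1.56 mL/hr × 5.5 hr = 8.58 mL
Volume remaining = 130 − 8.58 = 121.42 mL
New rate:
Rate = 6.1 mg/hr ÷ 0.7692308 mg/mL = 7.93 mL/hr
Time remaining = 121.42 mL ÷ 7.93 mL/hr = 15.31148 hr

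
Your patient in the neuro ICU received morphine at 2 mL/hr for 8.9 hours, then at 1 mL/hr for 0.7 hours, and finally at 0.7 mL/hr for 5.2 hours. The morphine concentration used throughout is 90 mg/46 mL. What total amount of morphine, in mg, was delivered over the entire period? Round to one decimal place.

Concentration = 90 mg ÷ 46 mL = 1.956522 mg/mL
Stage 1: 2 mL/hr × 8.9 hr = 17.8 mL → 17.8 mL × 1.956522 mg/mL = 34.82609 mg
Stage 2: 1 mL/hr × 0.7 hr = 0.7 mL → 0.7 mL × 1.956522 mg/mL = 1.369565 mg
Stage 3: 0.7 mL/hr × 5.2 hr = 3.64 mL → 3.64 mL × 1.956522 mg/mL = 7.121739 mg
Total = 34.82609 + 1.369565 + 7.121739 = 43.31739 mg

43.3 mg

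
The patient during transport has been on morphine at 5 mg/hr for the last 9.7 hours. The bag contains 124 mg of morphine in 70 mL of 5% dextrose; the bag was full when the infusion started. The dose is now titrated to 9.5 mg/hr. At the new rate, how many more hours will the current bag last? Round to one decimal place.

Initial rate:
Concentration = 124 mg ÷ 70 mL = 1.771429 mg/mL
Rate = 5 mg/hr ÷ 1.771429 mg/mL = 2.822581 mL/hr
Volume infused so far = 2.822581 mL/hr × 9.7 hr = 27.37903 mL
Volume remaining = 70 − 27.37903 = 42.62097 mL
New rate:
Rate = 9.5 mg/hr ÷ 1.771429 mg/mL = 5.362903 mL/hr
Time remaining = 42.62097 mL ÷ 5.362903 mL/hr = 7.947368 hr

7.9 hours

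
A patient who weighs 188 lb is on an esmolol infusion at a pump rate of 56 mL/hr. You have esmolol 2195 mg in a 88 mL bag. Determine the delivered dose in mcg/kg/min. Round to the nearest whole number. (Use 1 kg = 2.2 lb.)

272 mcg/kg/min

Weight = 188 lb ÷ 2.2 lb/kg = 85.45455 kg
Concentration = 2195 mg ÷ 88 mL = 24.94318 mg/mL = 24943.18 mcg/mL
Drug rate = 56 mL/hr × 24943.18 mcg/mL = 1396818 mcg/hr
1396818 mcg/hr ÷ 60 min/hr = 23280.3 mcg/min
23280.3 mcg/min ÷ 85.45455 kg = 272.4291 mcg/kg/min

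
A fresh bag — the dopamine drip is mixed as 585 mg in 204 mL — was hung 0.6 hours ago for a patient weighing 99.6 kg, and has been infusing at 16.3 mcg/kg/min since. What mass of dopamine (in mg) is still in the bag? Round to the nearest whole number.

527 mg

Dose = 16.3 mcg/kg/min × 99.6 kg = 1623.48 mcg/min
1623.48 mcg/min × 60 min/hr = 97408.8 mcg/hr
Concentration = 585 mg ÷ 204 mL = 2.867647 mg/mL = 2867.647 mcg/mL
Rate = 97408.8 mcg/hr ÷ 2867.647 mcg/mL = 33.9682 mL/hr
Volume infused = 33.9682 mL/hr × 0.6 hr = 20.38092 mL
Volume remaining = 204 − 20.38092 = 183.6191 mL
Drug remaining = 183.6191 mL × 2867.647 mcg/mL = 526554.7 mcg = 526.5547 mg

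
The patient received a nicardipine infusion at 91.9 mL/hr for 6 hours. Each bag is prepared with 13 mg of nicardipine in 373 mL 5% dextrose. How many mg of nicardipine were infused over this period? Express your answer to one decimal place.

Concentration = 13 mg ÷ 373 mL = 0.03485255 mg/mL
Drug rate = 91.9 mL/hr × 0.03485255 mg/mL = 3.202949 mg/hr
Total = 3.202949 mg/hr × 6 hr = 19.21769 mg

19.2 mg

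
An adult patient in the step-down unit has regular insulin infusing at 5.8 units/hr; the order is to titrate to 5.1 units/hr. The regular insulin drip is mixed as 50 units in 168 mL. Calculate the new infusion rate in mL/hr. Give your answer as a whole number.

17 mL/hr

Concentration = 50 units ÷ 168 mL = 0.297619 units/mL
Rate = 5.1 units/hr ÷ 0.297619 units/mL = 17.136 mL/hr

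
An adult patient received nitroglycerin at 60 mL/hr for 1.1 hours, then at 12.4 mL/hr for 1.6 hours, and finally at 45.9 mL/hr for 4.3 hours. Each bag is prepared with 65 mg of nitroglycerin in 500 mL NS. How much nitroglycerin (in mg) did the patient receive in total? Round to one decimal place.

Concentration = 65 mg ÷ 500 mL = 0.13 mg/mL
Stage 1: 60 mL/hr × 1.1 hr = 66 mL → 66 mL × 0.13 mg/mL = 8.58 mg
Stage 2: 12.4 mL/hr × 1.6 hr = 19.84 mL → 19.84 mL × 0.13 mg/mL = 2.5792 mg
Stage 3: 45.9 mL/hr × 4.3 hr = 197.37 mL → 197.37 mL × 0.13 mg/mL = 25.6581 mg
Total = 8.58 + 2.5792 + 25.6581 = 36.8173 mg

36.8 mg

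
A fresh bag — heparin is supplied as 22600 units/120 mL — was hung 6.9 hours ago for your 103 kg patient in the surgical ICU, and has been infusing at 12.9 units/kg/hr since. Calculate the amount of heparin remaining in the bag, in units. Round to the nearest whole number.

Dose = 12.9 units/kg/hr × 103 kg = 1328.7 units/hr
Concentration = 22600 units ÷ 120 mL = 188.3333 units/mL
Rate = 1328.7 units/hr ÷ 188.3333 units/mL = 7.055044 mL/hr
Volume infused = 7.055044 mL/hr × 6.9 hr = 48.67981 mL
Volume remaining = 120 − 48.67981 = 71.32019 mL
Drug remaining = 71.32019 mL × 188.3333 units/mL = 13431.97 units

13432 units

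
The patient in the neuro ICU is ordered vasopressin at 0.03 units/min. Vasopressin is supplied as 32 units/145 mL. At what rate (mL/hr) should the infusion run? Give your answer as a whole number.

8 mL/hr

0.03 units/min × 60 min/hr = 1.8 units/hr
Concentration = 32 units ÷ 145 mL = 0.2206897 units/mL
Rate = 1.8 units/hr ÷ 0.2206897 units/mL = 8.15625 mL/hr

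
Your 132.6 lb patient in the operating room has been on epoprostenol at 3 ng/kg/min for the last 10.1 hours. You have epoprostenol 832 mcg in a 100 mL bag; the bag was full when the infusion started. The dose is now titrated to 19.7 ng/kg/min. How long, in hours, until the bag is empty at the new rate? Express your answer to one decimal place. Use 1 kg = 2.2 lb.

Initial rate:
Weight = 132.6 lb ÷ 2.2 lb/kg = 60.27273 kg
Dose = 3 ng/kg/min × 60.27273 kg = 180.8182 ng/min
180.8182 ng/min × 60 min/hr = 10849.09 ng/hr
Concentration = 832 mcg ÷ 100 mL = 8.32 mcg/mL = 8320 ng/mL
Rate = 10849.09 ng/hr ÷ 8320 ng/mL = 1.303977 mL/hr
Volume infused so far = 1.303977 mL/hr × 10.1 hr = 13.17017 mL
Volume remaining = 100 − 13.17017 = 86.82983 mL
New rate:
Dose = 19.7 ng/kg/min × 60.27273 kg = 1187.373 ng/min
1187.373 ng/min × 60 min/hr = 71242.36 ng/hr
Rate = 71242.36 ng/hr ÷ 8320 ng/mL = 8.562784 mL/hr
Time remaining = 86.82983 mL ÷ 8.562784 mL/hr = 10.14037 hr

10.1 hours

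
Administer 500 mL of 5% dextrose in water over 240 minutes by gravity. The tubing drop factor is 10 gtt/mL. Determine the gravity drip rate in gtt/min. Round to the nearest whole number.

500 mL ÷ (240 min) = 2.083333 mL/min
2.083333 mL/min × 10 gtt/mL = 20.83333 gtt/min

21 gtt/min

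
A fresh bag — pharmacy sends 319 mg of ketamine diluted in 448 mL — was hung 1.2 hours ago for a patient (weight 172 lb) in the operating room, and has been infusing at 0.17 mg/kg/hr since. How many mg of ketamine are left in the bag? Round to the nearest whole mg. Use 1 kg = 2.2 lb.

303 mg

Weight = 172 lb ÷ 2.2 lb/kg = 78.18182 kg
Dose = 0.17 mg/kg/hr × 78.18182 kg = 13.29091 mg/hr
Concentration = 319 mg ÷ 448 mL = 0.7120536 mg/mL
Rate = 13.29091 mg/hr ÷ 0.7120536 mg/mL = 18.6656 mL/hr
Volume infused = 18.6656 mL/hr × 1.2 hr = 22.39872 mL
Volume remaining = 448 − 22.39872 = 425.6013 mL
Drug remaining = 425.6013 mL × 0.7120536 mg/mL = 303.0509 mg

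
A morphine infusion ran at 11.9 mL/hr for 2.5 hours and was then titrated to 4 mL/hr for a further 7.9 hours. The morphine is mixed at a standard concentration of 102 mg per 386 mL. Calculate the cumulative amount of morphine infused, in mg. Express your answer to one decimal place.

Concentration = 102 mg ÷ 386 mL = 0.2642487 mg/mL
Stage 1: 11.9 mL/hr × 2.5 hr = 29.75 mL → 29.75 mL × 0.2642487 mg/mL = 7.861399 mg
Stage 2: 4 mL/hr × 7.9 hr = 31.6 mL → 31.6 mL × 0.2642487 mg/mL = 8.350259 mg
Total = 7.861399 + 8.350259 = 16.21166 mg

16.2 mg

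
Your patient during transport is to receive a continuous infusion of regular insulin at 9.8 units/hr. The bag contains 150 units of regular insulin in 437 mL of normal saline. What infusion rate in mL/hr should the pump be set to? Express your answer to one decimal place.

28.6 mL/hr

Concentration = 150 units ÷ 437 mL = 0.3432494 units/mL
Rate = 9.8 units/hr ÷ 0.3432494 units/mL = 28.55067 mL/hr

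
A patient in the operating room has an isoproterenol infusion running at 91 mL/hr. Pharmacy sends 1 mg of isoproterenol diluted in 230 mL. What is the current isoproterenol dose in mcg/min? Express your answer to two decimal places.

Concentration = 1 mg ÷ 230 mL = 0.004347826 mg/mL = 4.347826 mcg/mL
Drug rate = 91 mL/hr × 4.347826 mcg/mL = 395.6522 mcg/hr
395.6522 mcg/hr ÷ 60 min/hr = 6.594203 mcg/min

6.59 mcg/min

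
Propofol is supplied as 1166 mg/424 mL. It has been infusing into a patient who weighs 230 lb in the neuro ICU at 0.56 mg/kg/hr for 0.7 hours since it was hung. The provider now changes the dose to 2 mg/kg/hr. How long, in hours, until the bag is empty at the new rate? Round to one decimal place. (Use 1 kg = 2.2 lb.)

5.4 hours

Initial rate:
Weight = 230 lb ÷ 2.2 lb/kg = 104.5455 kg
Dose = 0.56 mg/kg/hr × 104.5455 kg = 58.54545 mg/hr
Concentration = 1166 mg ÷ 424 mL = 2.75 mg/mL
Rate = 58.54545 mg/hr ÷ 2.75 mg/mL = 21.28926 mL/hr
Volume infused so far = 21.28926 mL/hr × 0.7 hr = 14.90248 mL
Volume remaining = 424 − 14.90248 = 409.0975 mL
New rate:
Dose = 2 mg/kg/hr × 104.5455 kg = 209.0909 mg/hr
Rate = 209.0909 mg/hr ÷ 2.75 mg/mL = 76.03306 mL/hr
Time remaining = 409.0975 mL ÷ 76.03306 mL/hr = 5.380522 hr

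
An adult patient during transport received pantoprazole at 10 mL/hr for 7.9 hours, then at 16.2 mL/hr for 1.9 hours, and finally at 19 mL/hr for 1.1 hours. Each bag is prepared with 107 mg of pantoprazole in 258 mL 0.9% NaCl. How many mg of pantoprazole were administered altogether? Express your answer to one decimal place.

54.2 mg

Concentration = 107 mg ÷ 258 mL = 0.4147287 mg/mL
Stage 1: 10 mL/hr × 7.9 hr = 79 mL → 79 mL × 0.4147287 mg/mL = 32.76357 mg
Stage 2: 16.2 mL/hr × 1.9 hr = 30.78 mL → 30.78 mL × 0.4147287 mg/mL = 12.76535 mg
Stage 3: 19 mL/hr × 1.1 hr = 20.9 mL → 20.9 mL × 0.4147287 mg/mL = 8.667829 mg
Total = 32.76357 + 12.76535 + 8.667829 = 54.19674 mg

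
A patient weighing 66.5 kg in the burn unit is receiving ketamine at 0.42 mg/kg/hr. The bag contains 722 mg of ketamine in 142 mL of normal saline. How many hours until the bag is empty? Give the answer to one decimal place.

Dose = 0.42 mg/kg/hr × 66.5 kg = 27.93 mg/hr
Concentration = 722 mg ÷ 142 mL = 5.084507 mg/mL
Rate = 27.93 mg/hr ÷ 5.084507 mg/mL = 5.493158 mL/hr
Duration = 142 mL ÷ 5.493158 mL/hr = 25.85034 hr

25.9 hours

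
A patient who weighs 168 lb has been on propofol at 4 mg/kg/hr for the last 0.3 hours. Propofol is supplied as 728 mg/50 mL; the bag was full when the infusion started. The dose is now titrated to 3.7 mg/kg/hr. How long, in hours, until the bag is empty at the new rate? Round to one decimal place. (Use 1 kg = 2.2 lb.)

Initial rate:
Weight = 168 lb ÷ 2.2 lb/kg = 76.36364 kg
Dose = 4 mg/kg/hr × 76.36364 kg = 305.4545 mg/hr
Concentration = 728 mg ÷ 50 mL = 14.56 mg/mL
Rate = 305.4545 mg/hr ÷ 14.56 mg/mL = 20.97902 mL/hr
Volume infused so far = 20.97902 mL/hr × 0.3 hr = 6.293706 mL
Volume remaining = 50 − 6.293706 = 43.70629 mL
New rate:
Dose = 3.7 mg/kg/hr × 76.36364 kg = 282.5455 mg/hr
Rate = 282.5455 mg/hr ÷ 14.56 mg/mL = 19.40559 mL/hr
Time remaining = 43.70629 mL ÷ 19.40559 mL/hr = 2.252252 hr

2.3 hours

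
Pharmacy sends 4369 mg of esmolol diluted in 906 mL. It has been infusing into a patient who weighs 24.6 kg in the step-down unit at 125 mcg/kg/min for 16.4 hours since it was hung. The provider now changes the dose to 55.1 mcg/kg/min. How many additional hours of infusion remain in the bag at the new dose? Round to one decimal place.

16.5 hours

Initial rate:
Dose = 125 mcg/kg/min × 24.6 kg = 3075 mcg/min
3075 mcg/min × 60 min/hr = 184500 mcg/hr
Concentration = 4369 mg ÷ 906 mL = 4.822296 mg/mL = 4822.296 mcg/mL
Rate = 184500 mcg/hr ÷ 4822.296 mcg/mL = 38.25978 mL/hr
Volume infused so far = 38.25978 mL/hr × 16.4 hr = 627.4605 mL
Volume remaining = 906 − 627.4605 = 278.5395 mL
New rate:
Dose = 55.1 mcg/kg/min × 24.6 kg = 1355.46 mcg/min
1355.46 mcg/min × 60 min/hr = 81327.6 mcg/hr
Rate = 81327.6 mcg/hr ÷ 4822.296 mcg/mL = 16.86491 mL/hr
Time remaining = 278.5395 mL ÷ 16.86491 mL/hr = 16.51592 hr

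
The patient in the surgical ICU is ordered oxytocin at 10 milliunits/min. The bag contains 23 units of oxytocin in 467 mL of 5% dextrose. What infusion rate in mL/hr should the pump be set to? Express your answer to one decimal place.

10 milliunits/min × 60 min/hr = 600 milliunits/hr
Concentration = 23 units ÷ 467 mL = 0.04925054 units/mL = 49.25054 milliunits/mL
Rate = 600 milliunits/hr ÷ 49.25054 milliunits/mL = 12.18261 mL/hr

12.2 mL/hr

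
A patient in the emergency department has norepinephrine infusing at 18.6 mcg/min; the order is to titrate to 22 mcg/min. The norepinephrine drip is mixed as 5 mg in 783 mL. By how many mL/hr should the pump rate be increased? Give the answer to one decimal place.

At the current dose:
18.6 mcg/min × 60 min/hr = 1116 mcg/hr
Concentration = 5 mg ÷ 783 mL = 0.006385696 mg/mL = 6.385696 mcg/mL
Rate = 1116 mcg/hr ÷ 6.385696 mcg/mL = 174.7656 mL/hr
At the new dose:
22 mcg/min × 60 min/hr = 1320 mcg/hr
Rate = 1320 mcg/hr ÷ 6.385696 mcg/mL = 206.712 mL/hr
Change = 206.712 − 174.7656 = 31.9464 mL/hr → 31.9464 mL/hr increase

31.9 mL/hr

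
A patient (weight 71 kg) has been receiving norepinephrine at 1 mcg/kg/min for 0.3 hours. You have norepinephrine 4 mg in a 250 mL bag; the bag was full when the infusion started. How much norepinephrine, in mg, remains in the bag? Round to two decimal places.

2.72 mg

Dose = 1 mcg/kg/min × 71 kg = 71 mcg/min
71 mcg/min × 60 min/hr = 4260 mcg/hr
Concentration = 4 mg ÷ 250 mL = 0.016 mg/mL = 16 mcg/mL
Rate = 4260 mcg/hr ÷ 16 mcg/mL = 266.25 mL/hr
Volume infused = 266.25 mL/hr × 0.3 hr = 79.875 mL
Volume remaining = 250 − 79.875 = 170.125 mL
Drug remaining = 170.125 mL × 16 mcg/mL = 2722 mcg = 2.722 mg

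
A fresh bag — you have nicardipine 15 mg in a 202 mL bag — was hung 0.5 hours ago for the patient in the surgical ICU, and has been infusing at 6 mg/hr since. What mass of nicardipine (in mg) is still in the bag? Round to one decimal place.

12.0 mg

Concentration = 15 mg ÷ 202 mL = 0.07425743 mg/mL
Rate = 6 mg/hr ÷ 0.07425743 mg/mL = 80.8 mL/hr
Volume infused = 80.8 mL/hr × 0.5 hr = 40.4 mL
Volume remaining = 202 − 40.4 = 161.6 mL
Drug remaining = 161.6 mL × 0.07425743 mg/mL = 12 mg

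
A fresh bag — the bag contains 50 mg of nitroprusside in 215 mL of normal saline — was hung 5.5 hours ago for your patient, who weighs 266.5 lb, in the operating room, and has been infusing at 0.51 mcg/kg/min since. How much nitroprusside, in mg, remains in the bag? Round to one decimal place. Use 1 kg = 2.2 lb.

Weight = 266.5 lb ÷ 2.2 lb/kg = 121.1364 kg
Dose = 0.51 mcg/kg/min × 121.1364 kg = 61.77955 mcg/min
61.77955 mcg/min × 60 min/hr = 3706.773 mcg/hr
Concentration = 50 mg ÷ 215 mL = 0.2325581 mg/mL = 232.5581 mcg/mL
Rate = 3706.773 mcg/hr ÷ 232.5581 mcg/mL = 15.93912 mL/hr
Volume infused = 15.93912 mL/hr × 5.5 hr = 87.66517 mL
Volume remaining = 215 − 87.66517 = 127.3348 mL
Drug remaining = 127.3348 mL × 232.5581 mcg/mL = 29612.75 mcg = 29.61275 mg

29.6 mg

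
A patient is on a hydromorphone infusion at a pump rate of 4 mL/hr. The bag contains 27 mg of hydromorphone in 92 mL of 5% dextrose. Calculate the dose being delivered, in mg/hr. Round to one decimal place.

1.2 mg/hr

Concentration = 27 mg ÷ 92 mL = 0.2934783 mg/mL
Drug rate = 4 mL/hr × 0.2934783 mg/mL = 1.173913 mg/hr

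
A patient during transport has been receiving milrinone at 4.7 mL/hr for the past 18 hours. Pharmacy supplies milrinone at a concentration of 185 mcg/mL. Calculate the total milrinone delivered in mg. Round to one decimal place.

15.7 mg

Drug rate = 4.7 mL/hr × 185 mcg/mL = 869.5 mcg/hr
Total = 869.5 mcg/hr × 18 hr = 15651 mcg = 15.651 mg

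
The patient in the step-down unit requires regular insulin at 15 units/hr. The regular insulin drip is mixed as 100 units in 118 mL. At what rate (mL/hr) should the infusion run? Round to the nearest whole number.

18 mL/hr

Concentration = 100 units ÷ 118 mL = 0.8474576 units/mL
Rate = 15 units/hr ÷ 0.8474576 units/mL = 17.7 mL/hr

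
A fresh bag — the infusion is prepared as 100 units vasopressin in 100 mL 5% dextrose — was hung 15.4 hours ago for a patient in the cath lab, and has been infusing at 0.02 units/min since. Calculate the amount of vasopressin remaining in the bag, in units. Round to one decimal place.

0.02 units/min × 60 min/hr = 1.2 units/hr
Concentration = 100 units ÷ 100 mL = 1 units/mL
Rate = 1.2 units/hr ÷ 1 units/mL = 1.2 mL/hr
Volume infused = 1.2 mL/hr × 15.4 hr = 18.48 mL
Volume remaining = 100 − 18.48 = 81.52 mL
Drug remaining = 81.52 mL × 1 units/mL = 81.52 units

81.5 units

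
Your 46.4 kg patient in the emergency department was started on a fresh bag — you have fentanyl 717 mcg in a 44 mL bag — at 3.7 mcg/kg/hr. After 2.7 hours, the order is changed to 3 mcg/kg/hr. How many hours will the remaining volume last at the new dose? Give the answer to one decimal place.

Initial rate:
Dose = 3.7 mcg/kg/hr × 46.4 kg = 171.68 mcg/hr
Concentration = 717 mcg ÷ 44 mL = 16.29545 mcg/mL
Rate = 171.68 mcg/hr ÷ 16.29545 mcg/mL = 10.53545 mL/hr
Volume infused so far = 10.53545 mL/hr × 2.7 hr = 28.44572 mL
Volume remaining = 44 − 28.44572 = 15.55428 mL
New rate:
Dose = 3 mcg/kg/hr × 46.4 kg = 139.2 mcg/hr
Rate = 139.2 mcg/hr ÷ 16.29545 mcg/mL = 8.542259 mL/hr
Time remaining = 15.55428 mL ÷ 8.542259 mL/hr = 1.820862 hr

1.8 hours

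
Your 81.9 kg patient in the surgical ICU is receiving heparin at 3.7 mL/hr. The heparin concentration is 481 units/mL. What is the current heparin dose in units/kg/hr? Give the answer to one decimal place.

21.7 units/kg/hr

Drug rate = 3.7 mL/hr × 481 units/mL = 1779.7 units/hr
1779.7 units/hr ÷ 81.9 kg = 21.73016 units/kg/hr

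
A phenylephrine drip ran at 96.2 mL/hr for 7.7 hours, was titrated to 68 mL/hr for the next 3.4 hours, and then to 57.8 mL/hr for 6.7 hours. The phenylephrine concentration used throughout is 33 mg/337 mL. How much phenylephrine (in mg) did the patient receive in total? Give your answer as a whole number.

133 mg

Concentration = 33 mg ÷ 337 mL = 0.09792285 mg/mL
Stage 1: 96.2 mL/hr × 7.7 hr = 740.74 mL → 740.74 mL × 0.09792285 mg/mL = 72.53537 mg
Stage 2: 68 mL/hr × 3.4 hr = 231.2 mL → 231.2 mL × 0.09792285 mg/mL = 22.63976 mg
Stage 3: 57.8 mL/hr × 6.7 hr = 387.26 mL → 387.26 mL × 0.09792285 mg/mL = 37.9216 mg
Total = 72.53537 + 22.63976 + 37.9216 = 133.0967 mg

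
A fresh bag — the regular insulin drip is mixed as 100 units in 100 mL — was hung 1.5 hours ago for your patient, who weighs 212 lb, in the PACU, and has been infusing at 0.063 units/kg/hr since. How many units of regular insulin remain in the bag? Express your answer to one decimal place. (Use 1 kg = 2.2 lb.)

Weight = 212 lb ÷ 2.2 lb/kg = 96.36364 kg
Dose = 0.063 units/kg/hr × 96.36364 kg = 6.070909 units/hr
Concentration = 100 units ÷ 100 mL = 1 units/mL
Rate = 6.070909 units/hr ÷ 1 units/mL = 6.070909 mL/hr
Volume infused = 6.070909 mL/hr × 1.5 hr = 9.106364 mL
Volume remaining = 100 − 9.106364 = 90.89364 mL
Drug remaining = 90.89364 mL × 1 units/mL = 90.89364 units

90.9 units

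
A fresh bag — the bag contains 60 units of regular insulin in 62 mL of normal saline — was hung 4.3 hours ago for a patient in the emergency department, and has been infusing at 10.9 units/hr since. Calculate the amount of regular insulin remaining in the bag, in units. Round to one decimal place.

Concentration = 60 units ÷ 62 mL = 0.9677419 units/mL
Rate = 10.9 units/hr ÷ 0.9677419 units/mL = 11.26333 mL/hr
Volume infused = 11.26333 mL/hr × 4.3 hr = 48.43233 mL
Volume remaining = 62 − 48.43233 = 13.56767 mL
Drug remaining = 13.56767 mL × 0.9677419 units/mL = 13.13 units

13.1 units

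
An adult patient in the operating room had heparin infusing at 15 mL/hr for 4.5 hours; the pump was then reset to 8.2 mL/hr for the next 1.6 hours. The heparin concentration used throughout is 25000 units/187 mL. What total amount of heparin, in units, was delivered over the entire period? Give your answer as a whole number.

10778 units

Concentration = 25000 units ÷ 187 mL = 133.6898 units/mL
Stage 1: 15 mL/hr × 4.5 hr = 67.5 mL → 67.5 mL × 133.6898 units/mL = 9024.064 units
Stage 2: 8.2 mL/hr × 1.6 hr = 13.12 mL → 13.12 mL × 133.6898 units/mL = 1754.011 units
Total = 9024.064 + 1754.011 = 10778.07 units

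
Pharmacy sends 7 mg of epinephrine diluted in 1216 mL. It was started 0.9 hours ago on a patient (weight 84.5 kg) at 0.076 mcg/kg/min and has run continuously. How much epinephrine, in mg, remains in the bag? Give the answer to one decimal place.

6.7 mg

Dose = 0.076 mcg/kg/min × 84.5 kg = 6.422 mcg/min
6.422 mcg/min × 60 min/hr = 385.32 mcg/hr
Concentration = 7 mg ÷ 1216 mL = 0.005756579 mg/mL = 5.756579 mcg/mL
Rate = 385.32 mcg/hr ÷ 5.756579 mcg/mL = 66.93559 mL/hr
Volume infused = 66.93559 mL/hr × 0.9 hr = 60.24203 mL
Volume remaining = 1216 − 60.24203 = 1155.758 mL
Drug remaining = 1155.758 mL × 5.756579 mcg/mL = 6653.212 mcg = 6.653212 mg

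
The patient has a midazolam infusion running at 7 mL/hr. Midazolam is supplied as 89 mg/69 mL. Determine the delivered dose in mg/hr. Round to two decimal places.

9.03 mg/hr

Concentration = 89 mg ÷ 69 mL = 1.289855 mg/mL
Drug rate = 7 mL/hr × 1.289855 mg/mL = 9.028986 mg/hr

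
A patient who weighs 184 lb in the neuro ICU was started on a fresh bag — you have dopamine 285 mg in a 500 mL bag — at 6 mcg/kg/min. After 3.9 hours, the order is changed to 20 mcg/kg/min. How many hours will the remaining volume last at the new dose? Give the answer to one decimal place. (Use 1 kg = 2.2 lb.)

Initial rate:
Weight = 184 lb ÷ 2.2 lb/kg = 83.63636 kg
Dose = 6 mcg/kg/min × 83.63636 kg = 501.8182 mcg/min
501.8182 mcg/min × 60 min/hr = 30109.09 mcg/hr
Concentration = 285 mg ÷ 500 mL = 0.57 mg/mL = 570 mcg/mL
Rate = 30109.09 mcg/hr ÷ 570 mcg/mL = 52.82297 mL/hr
Volume infused so far = 52.82297 mL/hr × 3.9 hr = 206.0096 mL
Volume remaining = 500 − 206.0096 = 293.9904 mL
New rate:
Dose = 20 mcg/kg/min × 83.63636 kg = 1672.727 mcg/min
1672.727 mcg/min × 60 min/hr = 100363.6 mcg/hr
Rate = 100363.6 mcg/hr ÷ 570 mcg/mL = 176.0766 mL/hr
Time remaining = 293.9904 mL ÷ 176.0766 mL/hr = 1.669674 hr

1.7 hours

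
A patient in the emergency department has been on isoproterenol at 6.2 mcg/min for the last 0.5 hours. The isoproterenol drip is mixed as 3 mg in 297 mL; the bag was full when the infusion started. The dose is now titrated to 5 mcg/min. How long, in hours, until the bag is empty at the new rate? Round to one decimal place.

Initial rate:
6.2 mcg/min × 60 min/hr = 372 mcg/hr
Concentration = 3 mg ÷ 297 mL = 0.01010101 mg/mL = 10.10101 mcg/mL
Rate = 372 mcg/hr ÷ 10.10101 mcg/mL = 36.828 mL/hr
Volume infused so far = 36.828 mL/hr × 0.5 hr = 18.414 mL
Volume remaining = 297 − 18.414 = 278.586 mL
New rate:
5 mcg/min × 60 min/hr = 300 mcg/hr
Rate = 300 mcg/hr ÷ 10.10101 mcg/mL = 29.7 mL/hr
Time remaining = 278.586 mL ÷ 29.7 mL/hr = 9.38 hr

9.4 hours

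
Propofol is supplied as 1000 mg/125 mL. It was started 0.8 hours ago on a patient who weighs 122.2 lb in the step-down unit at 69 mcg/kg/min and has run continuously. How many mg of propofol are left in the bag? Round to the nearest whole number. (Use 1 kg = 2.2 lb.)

Weight = 122.2 lb ÷ 2.2 lb/kg = 55.54545 kg
Dose = 69 mcg/kg/min × 55.54545 kg = 3832.636 mcg/min
3832.636 mcg/min × 60 min/hr = 229958.2 mcg/hr
Concentration = 1000 mg ÷ 125 mL = 8 mg/mL = 8000 mcg/mL
Rate = 229958.2 mcg/hr ÷ 8000 mcg/mL = 28.74477 mL/hr
Volume infused = 28.74477 mL/hr × 0.8 hr = 22.99582 mL
Volume remaining = 125 − 22.99582 = 102.0042 mL
Drug remaining = 102.0042 mL × 8000 mcg/mL = 816033.5 mcg = 816.0335 mg

816 mg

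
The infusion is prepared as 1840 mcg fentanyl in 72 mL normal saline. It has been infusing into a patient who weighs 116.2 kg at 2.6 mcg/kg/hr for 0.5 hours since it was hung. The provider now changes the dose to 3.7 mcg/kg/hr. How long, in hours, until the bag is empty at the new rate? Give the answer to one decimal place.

Initial rate:
Dose = 2.6 mcg/kg/hr × 116.2 kg = 302.12 mcg/hr
Concentration = 1840 mcg ÷ 72 mL = 25.55556 mcg/mL
Rate = 302.12 mcg/hr ÷ 25.55556 mcg/mL = 11.82209 mL/hr
Volume infused so far = 11.82209 mL/hr × 0.5 hr = 5.911043 mL
Volume remaining = 72 − 5.911043 = 66.08896 mL
New rate:
Dose = 3.7 mcg/kg/hr × 116.2 kg = 429.94 mcg/hr
Rate = 429.94 mcg/hr ÷ 25.55556 mcg/mL = 16.82374 mL/hr
Time remaining = 66.08896 mL ÷ 16.82374 mL/hr = 3.928316 hr

3.9 hours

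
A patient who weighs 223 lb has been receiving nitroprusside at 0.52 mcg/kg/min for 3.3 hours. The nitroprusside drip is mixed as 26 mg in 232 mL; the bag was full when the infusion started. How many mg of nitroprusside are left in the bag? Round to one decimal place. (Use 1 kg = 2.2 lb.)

15.6 mg

Weight = 223 lb ÷ 2.2 lb/kg = 101.3636 kg
Dose = 0.52 mcg/kg/min × 101.3636 kg = 52.70909 mcg/min
52.70909 mcg/min × 60 min/hr = 3162.545 mcg/hr
Concentration = 26 mg ÷ 232 mL = 0.112069 mg/mL = 112.069 mcg/mL
Rate = 3162.545 mcg/hr ÷ 112.069 mcg/mL = 28.21964 mL/hr
Volume infused = 28.21964 mL/hr × 3.3 hr = 93.1248 mL
Volume remaining = 232 − 93.1248 = 138.8752 mL
Drug remaining = 138.8752 mL × 112.069 mcg/mL = 15563.6 mcg = 15.5636 mg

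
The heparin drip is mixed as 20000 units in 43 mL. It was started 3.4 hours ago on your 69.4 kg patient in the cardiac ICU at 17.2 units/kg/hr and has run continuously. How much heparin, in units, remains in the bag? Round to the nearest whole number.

15941 units

Dose = 17.2 units/kg/hr × 69.4 kg = 1193.68 units/hr
Concentration = 20000 units ÷ 43 mL = 465.1163 units/mL
Rate = 1193.68 units/hr ÷ 465.1163 units/mL = 2.566412 mL/hr
Volume infused = 2.566412 mL/hr × 3.4 hr = 8.725801 mL
Volume remaining = 43 − 8.725801 = 34.2742 mL
Drug remaining = 34.2742 mL × 465.1163 units/mL = 15941.49 units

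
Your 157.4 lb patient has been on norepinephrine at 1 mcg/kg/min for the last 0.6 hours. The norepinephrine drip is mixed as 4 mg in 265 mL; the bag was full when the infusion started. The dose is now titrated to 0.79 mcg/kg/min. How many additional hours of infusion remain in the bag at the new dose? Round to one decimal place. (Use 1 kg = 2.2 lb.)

0.4 hours

Initial rate:
Weight = 157.4 lb ÷ 2.2 lb/kg = 71.54545 kg
Dose = 1 mcg/kg/min × 71.54545 kg = 71.54545 mcg/min
71.54545 mcg/min × 60 min/hr = 4292.727 mcg/hr
Concentration = 4 mg ÷ 265 mL = 0.01509434 mg/mL = 15.09434 mcg/mL
Rate = 4292.727 mcg/hr ÷ 15.09434 mcg/mL = 284.3932 mL/hr
Volume infused so far = 284.3932 mL/hr × 0.6 hr = 170.6359 mL
Volume remaining = 265 − 170.6359 = 94.36409 mL
New rate:
Dose = 0.79 mcg/kg/min × 71.54545 kg = 56.52091 mcg/min
56.52091 mcg/min × 60 min/hr = 3391.255 mcg/hr
Rate = 3391.255 mcg/hr ÷ 15.09434 mcg/mL = 224.6706 mL/hr
Time remaining = 94.36409 mL ÷ 224.6706 mL/hr = 0.4200108 hr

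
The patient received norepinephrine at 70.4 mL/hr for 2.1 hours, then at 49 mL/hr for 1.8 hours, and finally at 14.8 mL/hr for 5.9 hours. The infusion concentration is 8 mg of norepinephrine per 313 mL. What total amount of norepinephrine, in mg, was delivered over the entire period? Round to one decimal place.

8.3 mg

Concentration = 8 mg ÷ 313 mL = 0.02555911 mg/mL
Stage 1: 70.4 mL/hr × 2.1 hr = 147.84 mL → 147.84 mL × 0.02555911 mg/mL = 3.778658 mg
Stage 2: 49 mL/hr × 1.8 hr = 88.2 mL → 88.2 mL × 0.02555911 mg/mL = 2.254313 mg
Stage 3: 14.8 mL/hr × 5.9 hr = 87.32 mL → 87.32 mL × 0.02555911 mg/mL = 2.231821 mg
Total = 3.778658 + 2.254313 + 2.231821 = 8.264792 mg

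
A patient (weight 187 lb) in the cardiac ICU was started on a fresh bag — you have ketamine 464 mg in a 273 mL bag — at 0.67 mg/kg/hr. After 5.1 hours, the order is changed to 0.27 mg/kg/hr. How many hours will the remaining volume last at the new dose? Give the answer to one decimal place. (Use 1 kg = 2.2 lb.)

7.6 hours

Initial rate:
Weight = 187 lb ÷ 2.2 lb/kg = 85 kg
Dose = 0.67 mg/kg/hr × 85 kg = 56.95 mg/hr
Concentration = 464 mg ÷ 273 mL = 1.699634 mg/mL
Rate = 56.95 mg/hr ÷ 1.699634 mg/mL = 33.50722 mL/hr
Volume infused so far = 33.50722 mL/hr × 5.1 hr = 170.8868 mL
Volume remaining = 273 − 170.8868 = 102.1132 mL
New rate:
Dose = 0.27 mg/kg/hr × 85 kg = 22.95 mg/hr
Rate = 22.95 mg/hr ÷ 1.699634 mg/mL = 13.50291 mL/hr
Time remaining = 102.1132 mL ÷ 13.50291 mL/hr = 7.562309 hr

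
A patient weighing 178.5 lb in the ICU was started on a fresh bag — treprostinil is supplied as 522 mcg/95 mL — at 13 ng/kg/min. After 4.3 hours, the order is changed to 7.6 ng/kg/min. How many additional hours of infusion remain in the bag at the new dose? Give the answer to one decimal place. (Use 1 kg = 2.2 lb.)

6.8 hours

Initial rate:
Weight = 178.5 lb ÷ 2.2 lb/kg = 81.13636 kg
Dose = 13 ng/kg/min × 81.13636 kg = 1054.773 ng/min
1054.773 ng/min × 60 min/hr = 63286.36 ng/hr
Concentration = 522 mcg ÷ 95 mL = 5.494737 mcg/mL = 5494.737 ng/mL
Rate = 63286.36 ng/hr ÷ 5494.737 ng/mL = 11.51763 mL/hr
Volume infused so far = 11.51763 mL/hr × 4.3 hr = 49.52582 mL
Volume remaining = 95 − 49.52582 = 45.47418 mL
New rate:
Dose = 7.6 ng/kg/min × 81.13636 kg = 616.6364 ng/min
616.6364 ng/min × 60 min/hr = 36998.18 ng/hr
Rate = 36998.18 ng/hr ÷ 5494.737 ng/mL = 6.733386 mL/hr
Time remaining = 45.47418 mL ÷ 6.733386 mL/hr = 6.753538 hr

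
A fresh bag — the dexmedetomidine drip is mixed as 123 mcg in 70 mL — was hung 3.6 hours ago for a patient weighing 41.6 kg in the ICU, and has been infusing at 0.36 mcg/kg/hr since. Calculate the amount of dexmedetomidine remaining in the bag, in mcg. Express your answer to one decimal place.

Dose = 0.36 mcg/kg/hr × 41.6 kg = 14.976 mcg/hr
Concentration = 123 mcg ÷ 70 mL = 1.757143 mcg/mL
Rate = 14.976 mcg/hr ÷ 1.757143 mcg/mL = 8.522927 mL/hr
Volume infused = 8.522927 mL/hr × 3.6 hr = 30.68254 mL
Volume remaining = 70 − 30.68254 = 39.31746 mL
Drug remaining = 39.31746 mL × 1.757143 mcg/mL = 69.0864 mcg

69.1 mcg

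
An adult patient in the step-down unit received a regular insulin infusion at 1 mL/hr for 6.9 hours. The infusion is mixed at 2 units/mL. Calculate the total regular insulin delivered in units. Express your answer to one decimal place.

Drug rate = 1 mL/hr × 2 units/mL = 2 units/hr
Total = 2 units/hr × 6.9 hr = 13.8 units

13.8 units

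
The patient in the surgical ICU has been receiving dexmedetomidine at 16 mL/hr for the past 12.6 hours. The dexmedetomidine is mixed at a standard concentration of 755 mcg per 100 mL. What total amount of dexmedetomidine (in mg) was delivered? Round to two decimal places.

1.52 mg

Concentration = 755 mcg ÷ 100 mL = 7.55 mcg/mL
Drug rate = 16 mL/hr × 7.55 mcg/mL = 120.8 mcg/hr
Total = 120.8 mcg/hr × 12.6 hr = 1522.08 mcg = 1.52208 mg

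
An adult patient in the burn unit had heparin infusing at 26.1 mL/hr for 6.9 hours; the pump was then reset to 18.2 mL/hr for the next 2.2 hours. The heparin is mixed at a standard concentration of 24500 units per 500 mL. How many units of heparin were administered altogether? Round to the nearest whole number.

10786 units

Concentration = 24500 units ÷ 500 mL = 49 units/mL
Stage 1: 26.1 mL/hr × 6.9 hr = 180.09 mL → 180.09 mL × 49 units/mL = 8824.41 units
Stage 2: 18.2 mL/hr × 2.2 hr = 40.04 mL → 40.04 mL × 49 units/mL = 1961.96 units
Total = 8824.41 + 1961.96 = 10786.37 units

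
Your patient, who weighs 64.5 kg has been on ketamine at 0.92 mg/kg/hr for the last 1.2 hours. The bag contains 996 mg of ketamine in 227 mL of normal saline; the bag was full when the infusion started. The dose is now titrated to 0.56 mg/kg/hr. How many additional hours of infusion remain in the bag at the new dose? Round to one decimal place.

25.6 hours

Initial rate:
Dose = 0.92 mg/kg/hr × 64.5 kg = 59.34 mg/hr
Concentration = 996 mg ÷ 227 mL = 4.387665 mg/mL
Rate = 59.34 mg/hr ÷ 4.387665 mg/mL = 13.52428 mL/hr
Volume infused so far = 13.52428 mL/hr × 1.2 hr = 16.22913 mL
Volume remaining = 227 − 16.22913 = 210.7709 mL
New rate:
Dose = 0.56 mg/kg/hr × 64.5 kg = 36.12 mg/hr
Rate = 36.12 mg/hr ÷ 4.387665 mg/mL = 8.232169 mL/hr
Time remaining = 210.7709 mL ÷ 8.232169 mL/hr = 25.60332 hr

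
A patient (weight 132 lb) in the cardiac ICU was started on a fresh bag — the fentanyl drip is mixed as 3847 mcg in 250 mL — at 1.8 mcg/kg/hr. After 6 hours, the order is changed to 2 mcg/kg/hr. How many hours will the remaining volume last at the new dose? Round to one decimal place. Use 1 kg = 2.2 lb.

26.7 hours

Initial rate:
Weight = 132 lb ÷ 2.2 lb/kg = 60 kg
Dose = 1.8 mcg/kg/hr × 60 kg = 108 mcg/hr
Concentration = 3847 mcg ÷ 250 mL = 15.388 mcg/mL
Rate = 108 mcg/hr ÷ 15.388 mcg/mL = 7.018456 mL/hr
Volume infused so far = 7.018456 mL/hr × 6 hr = 42.11074 mL
Volume remaining = 250 − 42.11074 = 207.8893 mL
New rate:
Dose = 2 mcg/kg/hr × 60 kg = 120 mcg/hr
Rate = 120 mcg/hr ÷ 15.388 mcg/mL = 7.798284 mL/hr
Time remaining = 207.8893 mL ÷ 7.798284 mL/hr = 26.65833 hr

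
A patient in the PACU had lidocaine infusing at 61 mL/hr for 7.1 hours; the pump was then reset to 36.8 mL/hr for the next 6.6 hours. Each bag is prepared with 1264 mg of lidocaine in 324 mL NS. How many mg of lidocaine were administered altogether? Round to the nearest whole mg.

Concentration = 1264 mg ÷ 324 mL = 3.901235 mg/mL
Stage 1: 61 mL/hr × 7.1 hr = 433.1 mL → 433.1 mL × 3.901235 mg/mL = 1689.625 mg
Stage 2: 36.8 mL/hr × 6.6 hr = 242.88 mL → 242.88 mL × 3.901235 mg/mL = 947.5319 mg
Total = 1689.625 + 947.5319 = 2637.157 mg

2637 mg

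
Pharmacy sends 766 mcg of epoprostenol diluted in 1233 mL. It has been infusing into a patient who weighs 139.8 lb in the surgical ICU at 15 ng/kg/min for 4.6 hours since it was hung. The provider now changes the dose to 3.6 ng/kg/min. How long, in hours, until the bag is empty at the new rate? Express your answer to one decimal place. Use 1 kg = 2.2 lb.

36.6 hours

Initial rate:
Weight = 139.8 lb ÷ 2.2 lb/kg = 63.54545 kg
Dose = 15 ng/kg/min × 63.54545 kg = 953.1818 ng/min
953.1818 ng/min × 60 min/hr = 57190.91 ng/hr
Concentration = 766 mcg ÷ 1233 mL = 0.621249 mcg/mL = 621.249 ng/mL
Rate = 57190.91 ng/hr ÷ 621.249 ng/mL = 92.05795 mL/hr
Volume infused so far = 92.05795 mL/hr × 4.6 hr = 423.4666 mL
Volume remaining = 1233 − 423.4666 = 809.5334 mL
New rate:
Dose = 3.6 ng/kg/min × 63.54545 kg = 228.7636 ng/min
228.7636 ng/min × 60 min/hr = 13725.82 ng/hr
Rate = 13725.82 ng/hr ÷ 621.249 ng/mL = 22.09391 mL/hr
Time remaining = 809.5334 mL ÷ 22.09391 mL/hr = 36.64057 hr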